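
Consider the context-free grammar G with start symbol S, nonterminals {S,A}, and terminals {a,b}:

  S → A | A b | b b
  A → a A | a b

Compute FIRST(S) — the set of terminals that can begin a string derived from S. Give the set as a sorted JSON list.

FIRST sets, iterate to fixpoint:
round 1:
  A via A→a A: +{a}
  S via S→A: +{a}
  S via S→b b: +{b}
  FIRST(S)={a,b}  FIRST(A)={a}
round 2: — fixpoint
  FIRST(S)={a,b}  FIRST(A)={a}

FIRST(S) = ["a", "b"]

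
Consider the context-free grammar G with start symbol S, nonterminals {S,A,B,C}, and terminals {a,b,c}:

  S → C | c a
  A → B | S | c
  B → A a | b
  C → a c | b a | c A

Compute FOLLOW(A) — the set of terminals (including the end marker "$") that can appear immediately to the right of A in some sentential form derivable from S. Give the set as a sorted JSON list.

FIRST sets, iterate to fixpoint:
pass 1:
  A via A→c: +{c}
  B via B→A a: +{c}
  B via B→b: +{b}
  C via C→a c: +{a}
  C via C→b a: +{b}
  C via C→c A: +{c}
  S via S→C: +{a,b,c}
  FIRST[S]={a,b,c}  FIRST[A]={c}  FIRST[B]={b,c}  FIRST[C]={a,b,c}
pass 2:
  A via A→B: +{b}
  A via A→S: +{a}
  B via B→A a: +{a}
  FIRST[S]={a,b,c}  FIRST[A]={a,b,c}  FIRST[B]={a,b,c}  FIRST[C]={a,b,c}
pass 3: (stable)
  FIRST[S]={a,b,c}  FIRST[A]={a,b,c}  FIRST[B]={a,b,c}  FIRST[C]={a,b,c}

FOLLOW sets:
seed FOLLOW(S) with $
[1]
  B→A a: FOLLOW(A) ⊇ FIRST(a) = {a}; new: +{a}
  S→C: FOLLOW(C) ⊇ FOLLOW(S) ⊇ {$}; new: +{$}
  S: {$}  A: {a}  B: {}  C: {$}
[2]
  A→B: FOLLOW(B) ⊇ FOLLOW(A) ⊇ {a}; new: +{a}
  A→S: FOLLOW(S) ⊇ FOLLOW(A) ⊇ {a}; new: +{a}
  C→c A: FOLLOW(A) ⊇ FOLLOW(C) ⊇ {$}; new: +{$}
  S→C: FOLLOW(C) ⊇ FOLLOW(S) ⊇ {$,a}; new: +{a}
  S: {$,a}  A: {$,a}  B: {a}  C: {$,a}
[3]
  A→B: FOLLOW(B) ⊇ FOLLOW(A) ⊇ {$,a}; new: +{$}
  S: {$,a}  A: {$,a}  B: {$,a}  C: {$,a}
[4] (stable)
  S: {$,a}  A: {$,a}  B: {$,a}  C: {$,a}

FOLLOW(A) = ["$", "a"]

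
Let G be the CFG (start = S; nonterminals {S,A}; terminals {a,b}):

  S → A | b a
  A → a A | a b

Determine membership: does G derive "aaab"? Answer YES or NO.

CNF form of G:
  S -> T0 A | T0 T1 | T1 T0
  A -> T0 A | T0 T1
  T0 -> a
  T1 -> b

Fill CYK table bottom-up:
  cell(0,0) a: {T0}  orig:{}
  cell(1,1) a: {T0}  orig:{}
  cell(2,2) a: {T0}  orig:{}
  cell(3,3) b: {T1}  orig:{}
  cell(0,1) aa: ∅
  cell(1,2) aa: ∅
  cell(2,3) ab: {A,S}
  cell(0,2) aaa: ∅
  cell(1,3) aab: {A,S}
  cell(0,3) aaab: {A,S}

S ∈ T[0,3] ⇒ YES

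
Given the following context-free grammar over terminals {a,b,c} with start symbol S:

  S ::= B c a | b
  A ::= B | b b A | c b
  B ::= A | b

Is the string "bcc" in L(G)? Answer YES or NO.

Convert to CNF:
  S -> B X5 | b
  A -> T0 X3 | T1 T0 | b
  B -> T0 X4 | T1 T0 | b
  T0 -> b
  T1 -> c
  T2 -> a
  X3 -> T0 A
  X4 -> T0 A
  X5 -> T1 T2

CYK table (by increasing span):
  cell(0,0) b: {A,B,S,T0}  orig:{A,B,S}
  cell(1,1) c: {T1}  orig:{}
  cell(2,2) c: {T1}  orig:{}
  cell(0,1) bc: ∅
  cell(1,2) cc: ∅
  cell(0,2) bcc: ∅

S ∉ T[0,2] ⇒ NO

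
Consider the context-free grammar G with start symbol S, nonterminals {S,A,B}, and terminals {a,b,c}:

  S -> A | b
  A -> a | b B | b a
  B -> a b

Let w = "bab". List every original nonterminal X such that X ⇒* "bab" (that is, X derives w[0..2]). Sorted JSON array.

CNF form of G:
  S -> T0 B | T0 T1 | a | b
  A -> T0 B | T0 T1 | a
  B -> T1 T0
  T0 -> b
  T1 -> a

CYK table (by increasing span), restricted to cells inside w[0..2]:
  cell(0,0) b: {S,T0}  orig:{S}
  cell(1,1) a: {A,S,T1}  orig:{A,S}
  cell(2,2) b: {S,T0}  orig:{S}
  cell(0,1) ba: {A,S}
  cell(1,2) ab: {B}
  cell(0,2) bab: {A,S}

Original NTs in T[0,2] deriving "bab": ["A", "S"]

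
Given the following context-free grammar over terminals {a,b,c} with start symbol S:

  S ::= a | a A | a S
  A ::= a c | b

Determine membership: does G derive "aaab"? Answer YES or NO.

Convert to CNF:
  S -> T0 A | T0 S | a
  A -> T0 T1 | b
  T0 -> a
  T1 -> c

Fill CYK table bottom-up:
  cell(0,0) a: {S,T0}  orig:{S}
  cell(1,1) a: {S,T0}  orig:{S}
  cell(2,2) a: {S,T0}  orig:{S}
  cell(3,3) b: {A}
  cell(0,1) aa: {S}
  cell(1,2) aa: {S}
  cell(2,3) ab: {S}
  cell(0,2) aaa: {S}
  cell(1,3) aab: {S}
  cell(0,3) aaab: {S}

S ∈ T[0,3] ⇒ YES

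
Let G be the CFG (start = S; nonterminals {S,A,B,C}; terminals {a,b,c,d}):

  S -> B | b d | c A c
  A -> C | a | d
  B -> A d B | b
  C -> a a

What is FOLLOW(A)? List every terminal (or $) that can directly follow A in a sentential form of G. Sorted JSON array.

Compute FIRST by fixpoint:
pass 1:
  A via A→a: +{a}
  A via A→d: +{d}
  B via B→A d B: +{a,d}
  B via B→b: +{b}
  C via C→a a: +{a}
  S via S→B: +{a,b,d}
  S via S→c A c: +{c}
  S: {a,b,c,d}  A: {a,d}  B: {a,b,d}  C: {a}
pass 2: (stable)
  S: {a,b,c,d}  A: {a,d}  B: {a,b,d}  C: {a}

FOLLOW iteration:
FOLLOW(S) := {$}
pass 1:
  B→A d B: FOLLOW(A) ⊇ FIRST(d) = {d}; new: +{d}
  S→B: FOLLOW(B) ⊇ FOLLOW(S) ⊇ {$}; new: +{$}
  S→c A c: FOLLOW(A) ⊇ FIRST(c) = {c}; new: +{c}
  FOLLOW[S]={$}  FOLLOW[A]={c,d}  FOLLOW[B]={$}  FOLLOW[C]={}
pass 2:
  A→C: FOLLOW(C) ⊇ FOLLOW(A) ⊇ {c,d}; new: +{c,d}
  FOLLOW[S]={$}  FOLLOW[A]={c,d}  FOLLOW[B]={$}  FOLLOW[C]={c,d}
pass 3: (stable)
  FOLLOW[S]={$}  FOLLOW[A]={c,d}  FOLLOW[B]={$}  FOLLOW[C]={c,d}

FOLLOW(A) = ["c", "d"]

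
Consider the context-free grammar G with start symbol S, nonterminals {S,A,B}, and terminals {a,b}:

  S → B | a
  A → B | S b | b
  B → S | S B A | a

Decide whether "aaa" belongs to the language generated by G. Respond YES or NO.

Convert to CNF:
  S -> S X3 | a
  A -> S T0 | S X1 | a | b
  B -> S X2 | a
  T0 -> b
  X1 -> B A
  X2 -> B A
  X3 -> B A

CYK fill:
  cell(0,0) a: {A,B,S}
  cell(1,1) a: {A,B,S}
  cell(2,2) a: {A,B,S}
  cell(0,1) aa: {X1,X2,X3}  orig:{}
  cell(1,2) aa: {X1,X2,X3}  orig:{}
  cell(0,2) aaa: {A,B,S}

S ∈ T[0,2] ⇒ YES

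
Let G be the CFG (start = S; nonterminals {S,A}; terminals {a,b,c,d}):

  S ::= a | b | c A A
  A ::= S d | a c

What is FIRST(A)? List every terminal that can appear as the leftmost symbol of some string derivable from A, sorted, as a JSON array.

Compute FIRST by fixpoint:
iter 1:
  A via A→a c: +{a}
  S via S→a: +{a}
  S via S→b: +{b}
  S via S→c A A: +{c}
  FIRST[S]={a,b,c}  FIRST[A]={a}
iter 2:
  A via A→S d: +{b,c}
  FIRST[S]={a,b,c}  FIRST[A]={a,b,c}
iter 3: (stable)
  FIRST[S]={a,b,c}  FIRST[A]={a,b,c}

FIRST(A) = ["a", "b", "c"]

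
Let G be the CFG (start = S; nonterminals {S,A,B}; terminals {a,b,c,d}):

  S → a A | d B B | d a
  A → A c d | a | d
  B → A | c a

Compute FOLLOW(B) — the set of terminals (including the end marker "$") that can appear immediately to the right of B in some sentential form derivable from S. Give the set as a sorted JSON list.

Compute FIRST by fixpoint:
iter 1:
  A via A→a: +{a}
  A via A→d: +{d}
  B via B→A: +{a,d}
  B via B→c a: +{c}
  S via S→a A: +{a}
  S via S→d B B: +{d}
  FIRST[S]={a,d}  FIRST[A]={a,d}  FIRST[B]={a,c,d}
iter 2: done
  FIRST[S]={a,d}  FIRST[A]={a,d}  FIRST[B]={a,c,d}

FOLLOW iteration:
seed FOLLOW(S) with $
[1]
  A→A c d: FOLLOW(A) ⊇ FIRST(c) = {c}; new: +{c}
  S→a A: FOLLOW(A) ⊇ FOLLOW(S) ⊇ {$}; new: +{$}
  S→d B B: FOLLOW(B) ⊇ FIRST(B) = {a,c,d}; new: +{a,c,d}
  S→d B B: FOLLOW(B) ⊇ FOLLOW(S) ⊇ {$}; new: +{$}
  FOLLOW(S)={$}  FOLLOW(A)={$,c}  FOLLOW(B)={$,a,c,d}
[2]
  B→A: FOLLOW(A) ⊇ FOLLOW(B) ⊇ {$,a,c,d}; new: +{a,d}
  FOLLOW(S)={$}  FOLLOW(A)={$,a,c,d}  FOLLOW(B)={$,a,c,d}
[3] — fixpoint
  FOLLOW(S)={$}  FOLLOW(A)={$,a,c,d}  FOLLOW(B)={$,a,c,d}

FOLLOW(B) = ["$", "a", "c", "d"]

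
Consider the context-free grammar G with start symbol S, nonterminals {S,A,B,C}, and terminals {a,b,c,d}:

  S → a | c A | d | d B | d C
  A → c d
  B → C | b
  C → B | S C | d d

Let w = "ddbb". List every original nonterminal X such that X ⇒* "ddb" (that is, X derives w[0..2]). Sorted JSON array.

Convert to CNF:
  S -> T0 A | T1 B | T1 C | a | d
  A -> T0 T1
  B -> S C | T1 T1 | b
  C -> S C | T1 T1 | b
  T0 -> c
  T1 -> d

Fill CYK table bottom-up (cells [i..j] with 0 ≤ i ≤ j ≤ 2 only):
  cell(0,0) d: {S,T1}  orig:{S}
  cell(1,1) d: {S,T1}  orig:{S}
  cell(2,2) b: {B,C}
  cell(0,1) dd: {B,C}
  cell(1,2) db: {B,C,S}
  cell(0,2) ddb: {B,C,S}

Original NTs in T[0,2] deriving "ddb": ["B", "C", "S"]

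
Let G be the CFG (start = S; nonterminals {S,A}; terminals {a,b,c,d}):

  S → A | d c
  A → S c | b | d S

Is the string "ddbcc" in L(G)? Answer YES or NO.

CNF form of G:
  S -> S T0 | T1 S | T1 T0 | b
  A -> S T0 | T1 S | b
  T0 -> c
  T1 -> d

Fill CYK table bottom-up:
  [0..0]={T1}  "d"  orig:{}
  [1..1]={T1}  "d"  orig:{}
  [2..2]={A,S}  "b"
  [3..3]={T0}  "c"  orig:{}
  [4..4]={T0}  "c"  orig:{}
  [0..1]=∅  "dd"
  [1..2]={A,S}  "db"
  [2..3]={A,S}  "bc"
  [3..4]=∅  "cc"
  [0..2]={A,S}  "ddb"
  [1..3]={A,S}  "dbc"
  [2..4]={A,S}  "bcc"
  [0..3]={A,S}  "ddbc"
  [1..4]={A,S}  "dbcc"
  [0..4]={A,S}  "ddbcc"

S ∈ T[0,4] ⇒ YES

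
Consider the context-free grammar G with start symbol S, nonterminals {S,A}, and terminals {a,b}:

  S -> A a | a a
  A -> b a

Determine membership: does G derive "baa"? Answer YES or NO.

Convert to CNF:
  S -> A T1 | T1 T1
  A -> T0 T1
  T0 -> b
  T1 -> a

Fill CYK table bottom-up:
  T[0,0] 'b' = {T0}  orig:{}
  T[1,1] 'a' = {T1}  orig:{}
  T[2,2] 'a' = {T1}  orig:{}
  T[0,1] 'ba' = {A}
  T[1,2] 'aa' = {S}
  T[0,2] 'baa' = {S}

S ∈ T[0,2] ⇒ YES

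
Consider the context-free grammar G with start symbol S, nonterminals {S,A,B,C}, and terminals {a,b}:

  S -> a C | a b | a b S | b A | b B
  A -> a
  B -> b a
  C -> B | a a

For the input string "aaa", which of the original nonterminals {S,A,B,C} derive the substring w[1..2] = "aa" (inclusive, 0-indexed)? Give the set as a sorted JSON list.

Convert to CNF:
  S -> T0 A | T0 B | T1 C | T1 T0 | T1 X2
  A -> a
  B -> T0 T1
  C -> T0 T1 | T1 T1
  T0 -> b
  T1 -> a
  X2 -> T0 S

Fill CYK table bottom-up — only the sub-triangle for w[1..2]:
  [1..1]={A,T1}  "a"  orig:{A}
  [2..2]={A,T1}  "a"  orig:{A}
  [1..2]={C}  "aa"

Original NTs in T[1,2] deriving "aa": ["C"]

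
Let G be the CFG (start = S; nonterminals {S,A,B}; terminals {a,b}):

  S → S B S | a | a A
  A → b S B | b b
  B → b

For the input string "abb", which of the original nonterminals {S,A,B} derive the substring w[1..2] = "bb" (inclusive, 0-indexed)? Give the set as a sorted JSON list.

CNF form of G:
  S -> S X3 | T1 A | a
  A -> T0 T0 | T0 X2
  B -> b
  T0 -> b
  T1 -> a
  X2 -> S B
  X3 -> B S

CYK fill — only the sub-triangle for w[1..2]:
  T[1,1] 'b' = {B,T0}  orig:{B}
  T[2,2] 'b' = {B,T0}  orig:{B}
  T[1,2] 'bb' = {A}

Original NTs in T[1,2] deriving "bb": ["A"]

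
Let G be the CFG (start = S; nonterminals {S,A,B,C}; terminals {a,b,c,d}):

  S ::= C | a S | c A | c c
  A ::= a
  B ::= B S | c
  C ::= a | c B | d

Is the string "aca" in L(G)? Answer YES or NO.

Convert to CNF:
  S -> T0 A | T0 B | T0 T0 | T1 S | a | d
  A -> a
  B -> B S | c
  C -> T0 B | a | d
  T0 -> c
  T1 -> a

CYK table (by increasing span):
  [0..0]={A,C,S,T1}  "a"  orig:{A,C,S}
  [1..1]={B,T0}  "c"  orig:{B}
  [2..2]={A,C,S,T1}  "a"  orig:{A,C,S}
  [0..1]=∅  "ac"
  [1..2]={B,S}  "ca"
  [0..2]={S}  "aca"

S ∈ T[0,2] ⇒ YES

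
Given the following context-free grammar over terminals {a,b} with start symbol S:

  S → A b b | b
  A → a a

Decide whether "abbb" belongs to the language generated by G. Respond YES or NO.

CNF form of G:
  S -> A X2 | b
  A -> T0 T0
  T0 -> a
  T1 -> b
  X2 -> T1 T1

CYK fill:
  [0..0]={T0}  "a"  orig:{}
  [1..1]={S,T1}  "b"  orig:{S}
  [2..2]={S,T1}  "b"  orig:{S}
  [3..3]={S,T1}  "b"  orig:{S}
  [0..1]=∅  "ab"
  [1..2]={X2}  "bb"  orig:{}
  [2..3]={X2}  "bb"  orig:{}
  [0..2]=∅  "abb"
  [1..3]=∅  "bbb"
  [0..3]=∅  "abbb"

S ∉ T[0,3] ⇒ NO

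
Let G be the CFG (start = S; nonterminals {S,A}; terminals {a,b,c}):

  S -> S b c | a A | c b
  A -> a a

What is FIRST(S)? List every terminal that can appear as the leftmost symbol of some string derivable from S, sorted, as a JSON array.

FIRST iteration:
iter 1:
  A via A→a a: +{a}
  S via S→a A: +{a}
  S via S→c b: +{c}
  S: {a,c}  A: {a}
iter 2: — fixpoint
  S: {a,c}  A: {a}

FIRST(S) = ["a", "c"]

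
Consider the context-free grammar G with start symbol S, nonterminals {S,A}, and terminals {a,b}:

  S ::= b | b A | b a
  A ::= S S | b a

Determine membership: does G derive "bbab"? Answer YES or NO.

CNF form of G:
  S -> T0 A | T0 T1 | b
  A -> S S | T0 T1
  T0 -> b
  T1 -> a

CYK table (by increasing span):
  T[0,0] 'b' = {S,T0}  orig:{S}
  T[1,1] 'b' = {S,T0}  orig:{S}
  T[2,2] 'a' = {T1}  orig:{}
  T[3,3] 'b' = {S,T0}  orig:{S}
  T[0,1] 'bb' = {A}
  T[1,2] 'ba' = {A,S}
  T[2,3] 'ab' = ∅
  T[0,2] 'bba' = {A,S}
  T[1,3] 'bab' = {A}
  T[0,3] 'bbab' = {A,S}

S ∈ T[0,3] ⇒ YES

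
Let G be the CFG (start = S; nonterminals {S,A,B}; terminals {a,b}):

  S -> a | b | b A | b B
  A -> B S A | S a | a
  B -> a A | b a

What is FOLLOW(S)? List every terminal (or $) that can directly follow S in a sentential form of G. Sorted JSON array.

FIRST sets, iterate to fixpoint:
iter 1:
  A via A→a: +{a}
  B via B→a A: +{a}
  B via B→b a: +{b}
  S via S→a: +{a}
  S via S→b: +{b}
  S: {a,b}  A: {a}  B: {a,b}
iter 2:
  A via A→B S A: +{b}
  S: {a,b}  A: {a,b}  B: {a,b}
iter 3: (no change)
  S: {a,b}  A: {a,b}  B: {a,b}

FOLLOW sets:
FOLLOW(S) := {$}
[1]
  A→B S A: FOLLOW(B) ⊇ FIRST(S) = {a,b}; new: +{a,b}
  A→B S A: FOLLOW(S) ⊇ FIRST(A) = {a,b}; new: +{a,b}
  B→a A: FOLLOW(A) ⊇ FOLLOW(B) ⊇ {a,b}; new: +{a,b}
  S→b A: FOLLOW(A) ⊇ FOLLOW(S) ⊇ {$,a,b}; new: +{$}
  S→b B: FOLLOW(B) ⊇ FOLLOW(S) ⊇ {$,a,b}; new: +{$}
  S: {$,a,b}  A: {$,a,b}  B: {$,a,b}
[2] (stable)
  S: {$,a,b}  A: {$,a,b}  B: {$,a,b}

FOLLOW(S) = ["$", "a", "b"]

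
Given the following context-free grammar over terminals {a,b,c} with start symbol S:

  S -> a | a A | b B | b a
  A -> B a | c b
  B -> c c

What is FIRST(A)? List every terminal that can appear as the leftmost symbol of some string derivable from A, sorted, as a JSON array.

FIRST iteration:
[1]
  A via A→c b: +{c}
  B via B→c c: +{c}
  S via S→a: +{a}
  S via S→b B: +{b}
  FIRST(S)={a,b}  FIRST(A)={c}  FIRST(B)={c}
[2] (stable)
  FIRST(S)={a,b}  FIRST(A)={c}  FIRST(B)={c}

FIRST(A) = ["c"]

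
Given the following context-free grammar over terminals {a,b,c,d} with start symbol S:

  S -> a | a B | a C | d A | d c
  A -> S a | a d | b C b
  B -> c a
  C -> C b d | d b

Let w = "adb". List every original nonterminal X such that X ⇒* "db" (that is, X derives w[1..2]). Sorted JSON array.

CNF form of G:
  S -> T0 B | T0 C | T1 A | T1 T3 | a
  A -> S T0 | T0 T1 | T2 X4
  B -> T3 T0
  C -> C X5 | T1 T2
  T0 -> a
  T1 -> d
  T2 -> b
  T3 -> c
  X4 -> C T2
  X5 -> T2 T1

CYK table (by increasing span) (cells [i..j] with 1 ≤ i ≤ j ≤ 2 only):
  cell(1,1) d: {T1}  orig:{}
  cell(2,2) b: {T2}  orig:{}
  cell(1,2) db: {C}

Original NTs in T[1,2] deriving "db": ["C"]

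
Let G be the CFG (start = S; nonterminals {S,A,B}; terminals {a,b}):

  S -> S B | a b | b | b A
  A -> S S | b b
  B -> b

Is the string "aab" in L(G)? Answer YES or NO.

CNF form of G:
  S -> S B | T0 A | T1 T0 | b
  A -> S S | T0 T0
  B -> b
  T0 -> b
  T1 -> a

CYK fill:
  T[0,0] 'a' = {T1}  orig:{}
  T[1,1] 'a' = {T1}  orig:{}
  T[2,2] 'b' = {B,S,T0}  orig:{B,S}
  T[0,1] 'aa' = ∅
  T[1,2] 'ab' = {S}
  T[0,2] 'aab' = ∅

S ∉ T[0,2] ⇒ NO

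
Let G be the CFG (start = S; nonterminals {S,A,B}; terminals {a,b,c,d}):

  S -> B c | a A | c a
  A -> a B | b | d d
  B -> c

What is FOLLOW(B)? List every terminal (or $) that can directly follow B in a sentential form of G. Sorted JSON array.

FIRST iteration:
pass 1:
  A via A→a B: +{a}
  A via A→b: +{b}
  A via A→d d: +{d}
  B via B→c: +{c}
  S via S→B c: +{c}
  S via S→a A: +{a}
  S: {a,c}  A: {a,b,d}  B: {c}
pass 2: (no change)
  S: {a,c}  A: {a,b,d}  B: {c}

Compute FOLLOW by fixpoint:
FOLLOW(S) := {$}
[1]
  S→B c: FOLLOW(B) ⊇ FIRST(c) = {c}; new: +{c}
  S→a A: FOLLOW(A) ⊇ FOLLOW(S) ⊇ {$}; new: +{$}
  S: {$}  A: {$}  B: {c}
[2]
  A→a B: FOLLOW(B) ⊇ FOLLOW(A) ⊇ {$}; new: +{$}
  S: {$}  A: {$}  B: {$,c}
[3] (stable)
  S: {$}  A: {$}  B: {$,c}

FOLLOW(B) = ["$", "c"]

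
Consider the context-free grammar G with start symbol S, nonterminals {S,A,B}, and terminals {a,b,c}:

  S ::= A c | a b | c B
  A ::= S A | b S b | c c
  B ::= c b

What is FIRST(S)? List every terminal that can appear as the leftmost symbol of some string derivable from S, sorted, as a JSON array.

Compute FIRST by fixpoint:
iter 1:
  A via A→b S b: +{b}
  A via A→c c: +{c}
  B via B→c b: +{c}
  S via S→A c: +{b,c}
  S via S→a b: +{a}
  FIRST(S)={a,b,c}  FIRST(A)={b,c}  FIRST(B)={c}
iter 2:
  A via A→S A: +{a}
  FIRST(S)={a,b,c}  FIRST(A)={a,b,c}  FIRST(B)={c}
iter 3: (stable)
  FIRST(S)={a,b,c}  FIRST(A)={a,b,c}  FIRST(B)={c}

FIRST(S) = ["a", "b", "c"]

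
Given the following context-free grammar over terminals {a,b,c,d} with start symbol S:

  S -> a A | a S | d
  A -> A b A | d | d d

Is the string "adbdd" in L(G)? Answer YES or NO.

CNF form of G:
  S -> T2 A | T2 S | d
  A -> A X3 | T1 T1 | d
  T0 -> b
  T1 -> d
  T2 -> a
  X3 -> T0 A

Fill CYK table bottom-up:
  [0..0]={T2}  "a"  orig:{}
  [1..1]={A,S,T1}  "d"  orig:{A,S}
  [2..2]={T0}  "b"  orig:{}
  [3..3]={A,S,T1}  "d"  orig:{A,S}
  [4..4]={A,S,T1}  "d"  orig:{A,S}
  [0..1]={S}  "ad"
  [1..2]=∅  "db"
  [2..3]={X3}  "bd"  orig:{}
  [3..4]={A}  "dd"
  [0..2]=∅  "adb"
  [1..3]={A}  "dbd"
  [2..4]={X3}  "bdd"  orig:{}
  [0..3]={S}  "adbd"
  [1..4]={A}  "dbdd"
  [0..4]={S}  "adbdd"

S ∈ T[0,4] ⇒ YES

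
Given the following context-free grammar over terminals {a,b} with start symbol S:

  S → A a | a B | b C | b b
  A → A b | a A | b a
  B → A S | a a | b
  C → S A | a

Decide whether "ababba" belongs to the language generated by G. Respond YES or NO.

CNF form of G:
  S -> A T1 | T0 C | T0 T0 | T1 B
  A -> A T0 | T0 T1 | T1 A
  B -> A S | T1 T1 | b
  C -> S A | a
  T0 -> b
  T1 -> a

CYK table (by increasing span):
  T[0,0] 'a' = {C,T1}  orig:{C}
  T[1,1] 'b' = {B,T0}  orig:{B}
  T[2,2] 'a' = {C,T1}  orig:{C}
  T[3,3] 'b' = {B,T0}  orig:{B}
  T[4,4] 'b' = {B,T0}  orig:{B}
  T[5,5] 'a' = {C,T1}  orig:{C}
  T[0,1] 'ab' = {S}
  T[1,2] 'ba' = {A,S}
  T[2,3] 'ab' = {S}
  T[3,4] 'bb' = {S}
  T[4,5] 'ba' = {A,S}
  T[0,2] 'aba' = {A}
  T[1,3] 'bab' = {A}
  T[2,4] 'abb' = ∅
  T[3,5] 'bba' = ∅
  T[0,3] 'abab' = {A}
  T[1,4] 'babb' = {A,B}
  T[2,5] 'abba' = {C}
  T[0,4] 'ababb' = {A,B,S}
  T[1,5] 'babba' = {B,S}
  T[0,5] 'ababba' = {B,S}

S ∈ T[0,5] ⇒ YES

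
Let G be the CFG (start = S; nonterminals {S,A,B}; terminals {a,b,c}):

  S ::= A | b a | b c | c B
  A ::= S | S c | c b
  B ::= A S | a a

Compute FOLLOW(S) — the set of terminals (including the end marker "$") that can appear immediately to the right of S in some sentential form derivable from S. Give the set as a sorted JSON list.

FIRST iteration:
pass 1:
  A via A→c b: +{c}
  B via B→A S: +{c}
  B via B→a a: +{a}
  S via S→A: +{c}
  S via S→b a: +{b}
  FIRST[S]={b,c}  FIRST[A]={c}  FIRST[B]={a,c}
pass 2:
  A via A→S: +{b}
  B via B→A S: +{b}
  FIRST[S]={b,c}  FIRST[A]={b,c}  FIRST[B]={a,b,c}
pass 3: — fixpoint
  FIRST[S]={b,c}  FIRST[A]={b,c}  FIRST[B]={a,b,c}

FOLLOW sets:
seed FOLLOW(S) with $
iter 1:
  A→S c: FOLLOW(S) ⊇ FIRST(c) = {c}; new: +{c}
  B→A S: FOLLOW(A) ⊇ FIRST(S) = {b,c}; new: +{b,c}
  S→A: FOLLOW(A) ⊇ FOLLOW(S) ⊇ {$,c}; new: +{$}
  S→c B: FOLLOW(B) ⊇ FOLLOW(S) ⊇ {$,c}; new: +{$,c}
  FOLLOW(S)={$,c}  FOLLOW(A)={$,b,c}  FOLLOW(B)={$,c}
iter 2:
  A→S: FOLLOW(S) ⊇ FOLLOW(A) ⊇ {$,b,c}; new: +{b}
  S→c B: FOLLOW(B) ⊇ FOLLOW(S) ⊇ {$,b,c}; new: +{b}
  FOLLOW(S)={$,b,c}  FOLLOW(A)={$,b,c}  FOLLOW(B)={$,b,c}
iter 3: — fixpoint
  FOLLOW(S)={$,b,c}  FOLLOW(A)={$,b,c}  FOLLOW(B)={$,b,c}

FOLLOW(S) = ["$", "b", "c"]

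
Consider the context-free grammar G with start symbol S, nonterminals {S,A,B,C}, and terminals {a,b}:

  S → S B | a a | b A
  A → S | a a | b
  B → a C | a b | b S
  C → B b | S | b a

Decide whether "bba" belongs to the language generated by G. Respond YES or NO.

CNF form of G:
  S -> S B | T0 T0 | T1 A
  A -> S B | T0 T0 | T1 A | b
  B -> T0 C | T0 T1 | T1 S
  C -> B T1 | S B | T0 T0 | T1 A | T1 T0
  T0 -> a
  T1 -> b

CYK fill:
  [0..0]={A,T1}  "b"  orig:{A}
  [1..1]={A,T1}  "b"  orig:{A}
  [2..2]={T0}  "a"  orig:{}
  [0..1]={A,C,S}  "bb"
  [1..2]={C}  "ba"
  [0..2]=∅  "bba"

S ∉ T[0,2] ⇒ NO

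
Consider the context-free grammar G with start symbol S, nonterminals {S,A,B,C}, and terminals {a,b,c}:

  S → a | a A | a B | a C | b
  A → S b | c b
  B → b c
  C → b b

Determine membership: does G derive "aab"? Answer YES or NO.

CNF form of G:
  S -> T2 A | T2 B | T2 C | a | b
  A -> S T0 | T1 T0
  B -> T0 T1
  C -> T0 T0
  T0 -> b
  T1 -> c
  T2 -> a

Fill CYK table bottom-up:
  cell(0,0) a: {S,T2}  orig:{S}
  cell(1,1) a: {S,T2}  orig:{S}
  cell(2,2) b: {S,T0}  orig:{S}
  cell(0,1) aa: ∅
  cell(1,2) ab: {A}
  cell(0,2) aab: {S}

S ∈ T[0,2] ⇒ YES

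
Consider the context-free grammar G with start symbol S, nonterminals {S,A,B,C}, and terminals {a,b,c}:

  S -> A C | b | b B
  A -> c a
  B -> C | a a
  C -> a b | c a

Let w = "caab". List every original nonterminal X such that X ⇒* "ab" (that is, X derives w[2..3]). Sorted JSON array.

CNF form of G:
  S -> A C | T2 B | b
  A -> T0 T1
  B -> T0 T1 | T1 T1 | T1 T2
  C -> T0 T1 | T1 T2
  T0 -> c
  T1 -> a
  T2 -> b

CYK fill, restricted to cells inside w[2..3]:
  T[2,2] 'a' = {T1}  orig:{}
  T[3,3] 'b' = {S,T2}  orig:{S}
  T[2,3] 'ab' = {B,C}

Original NTs in T[2,3] deriving "ab": ["B", "C"]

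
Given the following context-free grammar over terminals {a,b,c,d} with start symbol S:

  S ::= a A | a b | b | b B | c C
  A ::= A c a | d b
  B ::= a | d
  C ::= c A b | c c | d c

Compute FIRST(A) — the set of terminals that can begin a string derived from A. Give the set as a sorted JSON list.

Compute FIRST by fixpoint:
pass 1:
  A via A→d b: +{d}
  B via B→a: +{a}
  B via B→d: +{d}
  C via C→c A b: +{c}
  C via C→d c: +{d}
  S via S→a A: +{a}
  S via S→b: +{b}
  S via S→c C: +{c}
  FIRST[S]={a,b,c}  FIRST[A]={d}  FIRST[B]={a,d}  FIRST[C]={c,d}
pass 2: done
  FIRST[S]={a,b,c}  FIRST[A]={d}  FIRST[B]={a,d}  FIRST[C]={c,d}

FIRST(A) = ["d"]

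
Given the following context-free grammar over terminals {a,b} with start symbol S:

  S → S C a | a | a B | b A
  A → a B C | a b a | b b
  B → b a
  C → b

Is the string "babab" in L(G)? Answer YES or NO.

Convert to CNF:
  S -> S X4 | T0 B | T1 A | a
  A -> T0 X2 | T0 X3 | T1 T1
  B -> T1 T0
  C -> b
  T0 -> a
  T1 -> b
  X2 -> B C
  X3 -> T1 T0
  X4 -> C T0

CYK table (by increasing span):
  T[0,0] 'b' = {C,T1}  orig:{C}
  T[1,1] 'a' = {S,T0}  orig:{S}
  T[2,2] 'b' = {C,T1}  orig:{C}
  T[3,3] 'a' = {S,T0}  orig:{S}
  T[4,4] 'b' = {C,T1}  orig:{C}
  T[0,1] 'ba' = {B,X3,X4}  orig:{B}
  T[1,2] 'ab' = ∅
  T[2,3] 'ba' = {B,X3,X4}  orig:{B}
  T[3,4] 'ab' = ∅
  T[0,2] 'bab' = {X2}  orig:{}
  T[1,3] 'aba' = {A,S}
  T[2,4] 'bab' = {X2}  orig:{}
  T[0,3] 'baba' = {S}
  T[1,4] 'abab' = {A}
  T[0,4] 'babab' = {S}

S ∈ T[0,4] ⇒ YES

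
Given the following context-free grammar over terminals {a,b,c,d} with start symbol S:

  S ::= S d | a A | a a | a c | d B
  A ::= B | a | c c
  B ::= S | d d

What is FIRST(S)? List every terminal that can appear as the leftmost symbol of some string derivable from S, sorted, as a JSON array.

FIRST sets, iterate to fixpoint:
round 1:
  A via A→a: +{a}
  A via A→c c: +{c}
  B via B→d d: +{d}
  S via S→a A: +{a}
  S via S→d B: +{d}
  FIRST(S)={a,d}  FIRST(A)={a,c}  FIRST(B)={d}
round 2:
  A via A→B: +{d}
  B via B→S: +{a}
  FIRST(S)={a,d}  FIRST(A)={a,c,d}  FIRST(B)={a,d}
round 3: — fixpoint
  FIRST(S)={a,d}  FIRST(A)={a,c,d}  FIRST(B)={a,d}

FIRST(S) = ["a", "d"]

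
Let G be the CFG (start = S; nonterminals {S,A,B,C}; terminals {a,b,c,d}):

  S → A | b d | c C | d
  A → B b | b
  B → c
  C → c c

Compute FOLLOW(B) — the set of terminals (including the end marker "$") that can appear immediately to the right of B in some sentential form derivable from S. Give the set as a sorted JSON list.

Compute FIRST by fixpoint:
[1]
  A via A→b: +{b}
  B via B→c: +{c}
  C via C→c c: +{c}
  S via S→A: +{b}
  S via S→c C: +{c}
  S via S→d: +{d}
  FIRST(S)={b,c,d}  FIRST(A)={b}  FIRST(B)={c}  FIRST(C)={c}
[2]
  A via A→B b: +{c}
  FIRST(S)={b,c,d}  FIRST(A)={b,c}  FIRST(B)={c}  FIRST(C)={c}
[3] — fixpoint
  FIRST(S)={b,c,d}  FIRST(A)={b,c}  FIRST(B)={c}  FIRST(C)={c}

FOLLOW iteration:
FOLLOW(S) := {$}
[1]
  A→B b: FOLLOW(B) ⊇ FIRST(b) = {b}; new: +{b}
  S→A: FOLLOW(A) ⊇ FOLLOW(S) ⊇ {$}; new: +{$}
  S→c C: FOLLOW(C) ⊇ FOLLOW(S) ⊇ {$}; new: +{$}
  S: {$}  A: {$}  B: {b}  C: {$}
[2] — fixpoint
  S: {$}  A: {$}  B: {b}  C: {$}

FOLLOW(B) = ["b"]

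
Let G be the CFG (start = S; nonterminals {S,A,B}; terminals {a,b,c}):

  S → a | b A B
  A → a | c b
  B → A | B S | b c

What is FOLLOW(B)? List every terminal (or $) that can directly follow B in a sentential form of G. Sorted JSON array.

FIRST iteration:
pass 1:
  A via A→a: +{a}
  A via A→c b: +{c}
  B via B→A: +{a,c}
  B via B→b c: +{b}
  S via S→a: +{a}
  S via S→b A B: +{b}
  FIRST(S)={a,b}  FIRST(A)={a,c}  FIRST(B)={a,b,c}
pass 2: — fixpoint
  FIRST(S)={a,b}  FIRST(A)={a,c}  FIRST(B)={a,b,c}

Compute FOLLOW by fixpoint:
FOLLOW(S) := {$}
round 1:
  B→B S: FOLLOW(B) ⊇ FIRST(S) = {a,b}; new: +{a,b}
  B→B S: FOLLOW(S) ⊇ FOLLOW(B) ⊇ {a,b}; new: +{a,b}
  S→b A B: FOLLOW(A) ⊇ FIRST(B) = {a,b,c}; new: +{a,b,c}
  S→b A B: FOLLOW(B) ⊇ FOLLOW(S) ⊇ {$,a,b}; new: +{$}
  S: {$,a,b}  A: {a,b,c}  B: {$,a,b}
round 2:
  B→A: FOLLOW(A) ⊇ FOLLOW(B) ⊇ {$,a,b}; new: +{$}
  S: {$,a,b}  A: {$,a,b,c}  B: {$,a,b}
round 3: (no change)
  S: {$,a,b}  A: {$,a,b,c}  B: {$,a,b}

FOLLOW(B) = ["$", "a", "b"]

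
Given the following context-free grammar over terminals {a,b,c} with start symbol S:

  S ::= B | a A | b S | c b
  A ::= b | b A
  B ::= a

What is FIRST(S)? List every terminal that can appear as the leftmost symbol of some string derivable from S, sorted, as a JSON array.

FIRST sets, iterate to fixpoint:
[1]
  A via A→b: +{b}
  B via B→a: +{a}
  S via S→B: +{a}
  S via S→b S: +{b}
  S via S→c b: +{c}
  FIRST[S]={a,b,c}  FIRST[A]={b}  FIRST[B]={a}
[2] (no change)
  FIRST[S]={a,b,c}  FIRST[A]={b}  FIRST[B]={a}

FIRST(S) = ["a", "b", "c"]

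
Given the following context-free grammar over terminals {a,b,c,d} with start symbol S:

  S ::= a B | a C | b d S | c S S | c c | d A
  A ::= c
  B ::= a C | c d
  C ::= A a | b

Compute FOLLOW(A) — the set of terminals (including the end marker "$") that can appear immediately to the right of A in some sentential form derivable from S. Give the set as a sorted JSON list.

FIRST iteration:
pass 1:
  A via A→c: +{c}
  B via B→a C: +{a}
  B via B→c d: +{c}
  C via C→A a: +{c}
  C via C→b: +{b}
  S via S→a B: +{a}
  S via S→b d S: +{b}
  S via S→c S S: +{c}
  S via S→d A: +{d}
  FIRST[S]={a,b,c,d}  FIRST[A]={c}  FIRST[B]={a,c}  FIRST[C]={b,c}
pass 2: (stable)
  FIRST[S]={a,b,c,d}  FIRST[A]={c}  FIRST[B]={a,c}  FIRST[C]={b,c}

FOLLOW iteration:
seed FOLLOW(S) with $
[1]
  C→A a: FOLLOW(A) ⊇ FIRST(a) = {a}; new: +{a}
  S→a B: FOLLOW(B) ⊇ FOLLOW(S) ⊇ {$}; new: +{$}
  S→a C: FOLLOW(C) ⊇ FOLLOW(S) ⊇ {$}; new: +{$}
  S→c S S: FOLLOW(S) ⊇ FIRST(S) = {a,b,c,d}; new: +{a,b,c,d}
  S→d A: FOLLOW(A) ⊇ FOLLOW(S) ⊇ {$,a,b,c,d}; new: +{$,b,c,d}
  S: {$,a,b,c,d}  A: {$,a,b,c,d}  B: {$}  C: {$}
[2]
  S→a B: FOLLOW(B) ⊇ FOLLOW(S) ⊇ {$,a,b,c,d}; new: +{a,b,c,d}
  S→a C: FOLLOW(C) ⊇ FOLLOW(S) ⊇ {$,a,b,c,d}; new: +{a,b,c,d}
  S: {$,a,b,c,d}  A: {$,a,b,c,d}  B: {$,a,b,c,d}  C: {$,a,b,c,d}
[3] done
  S: {$,a,b,c,d}  A: {$,a,b,c,d}  B: {$,a,b,c,d}  C: {$,a,b,c,d}

FOLLOW(A) = ["$", "a", "b", "c", "d"]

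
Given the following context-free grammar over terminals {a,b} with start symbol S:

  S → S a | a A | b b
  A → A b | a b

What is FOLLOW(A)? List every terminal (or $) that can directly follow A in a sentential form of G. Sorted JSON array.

FIRST iteration:
pass 1:
  A via A→a b: +{a}
  S via S→a A: +{a}
  S via S→b b: +{b}
  FIRST(S)={a,b}  FIRST(A)={a}
pass 2: (stable)
  FIRST(S)={a,b}  FIRST(A)={a}

Compute FOLLOW by fixpoint:
FOLLOW(S) := {$}
pass 1:
  A→A b: FOLLOW(A) ⊇ FIRST(b) = {b}; new: +{b}
  S→S a: FOLLOW(S) ⊇ FIRST(a) = {a}; new: +{a}
  S→a A: FOLLOW(A) ⊇ FOLLOW(S) ⊇ {$,a}; new: +{$,a}
  FOLLOW[S]={$,a}  FOLLOW[A]={$,a,b}
pass 2: (no change)
  FOLLOW[S]={$,a}  FOLLOW[A]={$,a,b}

FOLLOW(A) = ["$", "a", "b"]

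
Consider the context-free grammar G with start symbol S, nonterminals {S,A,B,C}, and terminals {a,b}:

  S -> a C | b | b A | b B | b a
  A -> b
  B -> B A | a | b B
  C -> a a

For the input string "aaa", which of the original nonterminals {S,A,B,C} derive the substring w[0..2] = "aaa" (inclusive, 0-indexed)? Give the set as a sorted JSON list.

CNF form of G:
  S -> T0 A | T0 B | T0 T1 | T1 C | b
  A -> b
  B -> B A | T0 B | a
  C -> T1 T1
  T0 -> b
  T1 -> a

CYK fill, restricted to cells inside w[0..2]:
  cell(0,0) a: {B,T1}  orig:{B}
  cell(1,1) a: {B,T1}  orig:{B}
  cell(2,2) a: {B,T1}  orig:{B}
  cell(0,1) aa: {C}
  cell(1,2) aa: {C}
  cell(0,2) aaa: {S}

Original NTs in T[0,2] deriving "aaa": ["S"]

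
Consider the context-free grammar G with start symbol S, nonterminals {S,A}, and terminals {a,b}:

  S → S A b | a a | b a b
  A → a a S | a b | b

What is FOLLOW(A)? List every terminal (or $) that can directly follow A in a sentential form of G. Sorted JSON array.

FIRST sets, iterate to fixpoint:
iter 1:
  A via A→a a S: +{a}
  A via A→b: +{b}
  S via S→a a: +{a}
  S via S→b a b: +{b}
  S: {a,b}  A: {a,b}
iter 2: (no change)
  S: {a,b}  A: {a,b}

Compute FOLLOW by fixpoint:
seed FOLLOW(S) with $
iter 1:
  S→S A b: FOLLOW(S) ⊇ FIRST(A) = {a,b}; new: +{a,b}
  S→S A b: FOLLOW(A) ⊇ FIRST(b) = {b}; new: +{b}
  S: {$,a,b}  A: {b}
iter 2: (stable)
  S: {$,a,b}  A: {b}

FOLLOW(A) = ["b"]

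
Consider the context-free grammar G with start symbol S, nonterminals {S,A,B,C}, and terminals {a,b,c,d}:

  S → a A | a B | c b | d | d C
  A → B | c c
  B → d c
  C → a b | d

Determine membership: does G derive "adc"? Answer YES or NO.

Convert to CNF:
  S -> T0 T3 | T1 C | T2 A | T2 B | d
  A -> T0 T0 | T1 T0
  B -> T1 T0
  C -> T2 T3 | d
  T0 -> c
  T1 -> d
  T2 -> a
  T3 -> b

CYK table (by increasing span):
  [0..0]={T2}  "a"  orig:{}
  [1..1]={C,S,T1}  "d"  orig:{C,S}
  [2..2]={T0}  "c"  orig:{}
  [0..1]=∅  "ad"
  [1..2]={A,B}  "dc"
  [0..2]={S}  "adc"

S ∈ T[0,2] ⇒ YES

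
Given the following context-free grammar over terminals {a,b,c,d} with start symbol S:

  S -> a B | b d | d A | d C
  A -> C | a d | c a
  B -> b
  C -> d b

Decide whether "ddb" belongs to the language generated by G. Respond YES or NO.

Convert to CNF:
  S -> T0 B | T1 A | T1 C | T3 T1
  A -> T0 T1 | T1 T3 | T2 T0
  B -> b
  C -> T1 T3
  T0 -> a
  T1 -> d
  T2 -> c
  T3 -> b

CYK table (by increasing span):
  [0..0]={T1}  "d"  orig:{}
  [1..1]={T1}  "d"  orig:{}
  [2..2]={B,T3}  "b"  orig:{B}
  [0..1]=∅  "dd"
  [1..2]={A,C}  "db"
  [0..2]={S}  "ddb"

S ∈ T[0,2] ⇒ YES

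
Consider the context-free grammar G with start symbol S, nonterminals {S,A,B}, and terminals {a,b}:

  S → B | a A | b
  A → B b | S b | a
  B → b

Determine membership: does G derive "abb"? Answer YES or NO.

Convert to CNF:
  S -> T1 A | b
  A -> B T0 | S T0 | a
  B -> b
  T0 -> b
  T1 -> a

CYK fill:
  cell(0,0) a: {A,T1}  orig:{A}
  cell(1,1) b: {B,S,T0}  orig:{B,S}
  cell(2,2) b: {B,S,T0}  orig:{B,S}
  cell(0,1) ab: ∅
  cell(1,2) bb: {A}
  cell(0,2) abb: {S}

S ∈ T[0,2] ⇒ YES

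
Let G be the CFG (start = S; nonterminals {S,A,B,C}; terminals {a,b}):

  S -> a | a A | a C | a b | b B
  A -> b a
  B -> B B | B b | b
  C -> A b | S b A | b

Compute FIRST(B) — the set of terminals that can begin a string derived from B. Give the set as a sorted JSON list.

FIRST sets, iterate to fixpoint:
iter 1:
  A via A→b a: +{b}
  B via B→b: +{b}
  C via C→A b: +{b}
  S via S→a: +{a}
  S via S→b B: +{b}
  FIRST[S]={a,b}  FIRST[A]={b}  FIRST[B]={b}  FIRST[C]={b}
iter 2:
  C via C→S b A: +{a}
  FIRST[S]={a,b}  FIRST[A]={b}  FIRST[B]={b}  FIRST[C]={a,b}
iter 3: — fixpoint
  FIRST[S]={a,b}  FIRST[A]={b}  FIRST[B]={b}  FIRST[C]={a,b}

FIRST(B) = ["b"]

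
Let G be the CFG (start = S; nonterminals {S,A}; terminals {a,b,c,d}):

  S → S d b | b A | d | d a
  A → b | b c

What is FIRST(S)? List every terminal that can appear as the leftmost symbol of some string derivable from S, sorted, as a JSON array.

FIRST sets, iterate to fixpoint:
pass 1:
  A via A→b: +{b}
  S via S→b A: +{b}
  S via S→d: +{d}
  FIRST[S]={b,d}  FIRST[A]={b}
pass 2: (stable)
  FIRST[S]={b,d}  FIRST[A]={b}

FIRST(S) = ["b", "d"]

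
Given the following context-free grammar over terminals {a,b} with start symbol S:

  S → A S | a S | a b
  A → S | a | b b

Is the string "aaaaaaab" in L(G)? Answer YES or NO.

Convert to CNF:
  S -> A S | T0 S | T0 T1
  A -> A S | T0 S | T0 T1 | T1 T1 | a
  T0 -> a
  T1 -> b

CYK table (by increasing span):
  T[0,0] 'a' = {A,T0}  orig:{A}
  T[1,1] 'a' = {A,T0}  orig:{A}
  T[2,2] 'a' = {A,T0}  orig:{A}
  T[3,3] 'a' = {A,T0}  orig:{A}
  T[4,4] 'a' = {A,T0}  orig:{A}
  T[5,5] 'a' = {A,T0}  orig:{A}
  T[6,6] 'a' = {A,T0}  orig:{A}
  T[7,7] 'b' = {T1}  orig:{}
  T[0,1] 'aa' = ∅
  T[1,2] 'aa' = ∅
  T[2,3] 'aa' = ∅
  T[3,4] 'aa' = ∅
  T[4,5] 'aa' = ∅
  T[5,6] 'aa' = ∅
  T[6,7] 'ab' = {A,S}
  T[0,2] 'aaa' = ∅
  T[1,3] 'aaa' = ∅
  T[2,4] 'aaa' = ∅
  T[3,5] 'aaa' = ∅
  T[4,6] 'aaa' = ∅
  T[5,7] 'aab' = {A,S}
  T[0,3] 'aaaa' = ∅
  T[1,4] 'aaaa' = ∅
  T[2,5] 'aaaa' = ∅
  T[3,6] 'aaaa' = ∅
  T[4,7] 'aaab' = {A,S}
  T[0,4] 'aaaaa' = ∅
  T[1,5] 'aaaaa' = ∅
  T[2,6] 'aaaaa' = ∅
  T[3,7] 'aaaab' = {A,S}
  T[0,5] 'aaaaaa' = ∅
  T[1,6] 'aaaaaa' = ∅
  T[2,7] 'aaaaab' = {A,S}
  T[0,6] 'aaaaaaa' = ∅
  T[1,7] 'aaaaaab' = {A,S}
  T[0,7] 'aaaaaaab' = {A,S}

S ∈ T[0,7] ⇒ YES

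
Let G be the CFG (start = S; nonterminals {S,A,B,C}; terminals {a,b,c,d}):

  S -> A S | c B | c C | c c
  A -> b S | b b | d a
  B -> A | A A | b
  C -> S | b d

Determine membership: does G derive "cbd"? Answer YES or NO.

CNF form of G:
  S -> A S | T3 B | T3 C | T3 T3
  A -> T0 S | T0 T0 | T1 T2
  B -> A A | T0 S | T0 T0 | T1 T2 | b
  C -> A S | T0 T1 | T3 B | T3 C | T3 T3
  T0 -> b
  T1 -> d
  T2 -> a
  T3 -> c

CYK table (by increasing span):
  cell(0,0) c: {T3}  orig:{}
  cell(1,1) b: {B,T0}  orig:{B}
  cell(2,2) d: {T1}  orig:{}
  cell(0,1) cb: {C,S}
  cell(1,2) bd: {C}
  cell(0,2) cbd: {C,S}

S ∈ T[0,2] ⇒ YES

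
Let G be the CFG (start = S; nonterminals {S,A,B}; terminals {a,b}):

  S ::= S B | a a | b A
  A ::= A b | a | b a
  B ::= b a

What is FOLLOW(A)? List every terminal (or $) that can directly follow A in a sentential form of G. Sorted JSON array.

Compute FIRST by fixpoint:
round 1:
  A via A→a: +{a}
  A via A→b a: +{b}
  B via B→b a: +{b}
  S via S→a a: +{a}
  S via S→b A: +{b}
  S: {a,b}  A: {a,b}  B: {b}
round 2: (stable)
  S: {a,b}  A: {a,b}  B: {b}

Compute FOLLOW by fixpoint:
initialize: $ ∈ FOLLOW(S)
round 1:
  A→A b: FOLLOW(A) ⊇ FIRST(b) = {b}; new: +{b}
  S→S B: FOLLOW(S) ⊇ FIRST(B) = {b}; new: +{b}
  S→S B: FOLLOW(B) ⊇ FOLLOW(S) ⊇ {$,b}; new: +{$,b}
  S→b A: FOLLOW(A) ⊇ FOLLOW(S) ⊇ {$,b}; new: +{$}
  FOLLOW[S]={$,b}  FOLLOW[A]={$,b}  FOLLOW[B]={$,b}
round 2: (no change)
  FOLLOW[S]={$,b}  FOLLOW[A]={$,b}  FOLLOW[B]={$,b}

FOLLOW(A) = ["$", "b"]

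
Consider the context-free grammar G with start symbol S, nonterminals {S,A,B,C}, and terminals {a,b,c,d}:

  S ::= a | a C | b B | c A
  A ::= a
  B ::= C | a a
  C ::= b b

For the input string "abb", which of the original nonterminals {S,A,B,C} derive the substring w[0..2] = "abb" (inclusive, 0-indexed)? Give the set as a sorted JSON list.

CNF form of G:
  S -> T0 C | T1 B | T2 A | a
  A -> a
  B -> T0 T0 | T1 T1
  C -> T1 T1
  T0 -> a
  T1 -> b
  T2 -> c

CYK table (by increasing span) — only the sub-triangle for w[0..2]:
  cell(0,0) a: {A,S,T0}  orig:{A,S}
  cell(1,1) b: {T1}  orig:{}
  cell(2,2) b: {T1}  orig:{}
  cell(0,1) ab: ∅
  cell(1,2) bb: {B,C}
  cell(0,2) abb: {S}

Original NTs in T[0,2] deriving "abb": ["S"]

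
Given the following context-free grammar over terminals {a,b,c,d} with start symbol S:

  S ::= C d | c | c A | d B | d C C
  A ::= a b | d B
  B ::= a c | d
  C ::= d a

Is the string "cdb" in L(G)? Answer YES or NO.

Convert to CNF:
  S -> C T2 | T2 B | T2 X4 | T3 A | c
  A -> T0 T1 | T2 B
  B -> T0 T3 | d
  C -> T2 T0
  T0 -> a
  T1 -> b
  T2 -> d
  T3 -> c
  X4 -> C C

Fill CYK table bottom-up:
  [0..0]={S,T3}  "c"  orig:{S}
  [1..1]={B,T2}  "d"  orig:{B}
  [2..2]={T1}  "b"  orig:{}
  [0..1]=∅  "cd"
  [1..2]=∅  "db"
  [0..2]=∅  "cdb"

S ∉ T[0,2] ⇒ NO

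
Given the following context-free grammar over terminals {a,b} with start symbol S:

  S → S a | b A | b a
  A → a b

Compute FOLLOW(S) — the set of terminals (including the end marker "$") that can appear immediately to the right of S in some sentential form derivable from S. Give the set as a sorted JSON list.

FIRST iteration:
round 1:
  A via A→a b: +{a}
  S via S→b A: +{b}
  S: {b}  A: {a}
round 2: (no change)
  S: {b}  A: {a}

FOLLOW sets:
initialize: $ ∈ FOLLOW(S)
pass 1:
  S→S a: FOLLOW(S) ⊇ FIRST(a) = {a}; new: +{a}
  S→b A: FOLLOW(A) ⊇ FOLLOW(S) ⊇ {$,a}; new: +{$,a}
  S: {$,a}  A: {$,a}
pass 2: (stable)
  S: {$,a}  A: {$,a}

FOLLOW(S) = ["$", "a"]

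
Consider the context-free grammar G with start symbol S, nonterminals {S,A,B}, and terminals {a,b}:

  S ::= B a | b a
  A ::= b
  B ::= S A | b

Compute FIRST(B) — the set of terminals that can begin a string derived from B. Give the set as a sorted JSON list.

FIRST iteration:
round 1:
  A via A→b: +{b}
  B via B→b: +{b}
  S via S→B a: +{b}
  S: {b}  A: {b}  B: {b}
round 2: (stable)
  S: {b}  A: {b}  B: {b}

FIRST(B) = ["b"]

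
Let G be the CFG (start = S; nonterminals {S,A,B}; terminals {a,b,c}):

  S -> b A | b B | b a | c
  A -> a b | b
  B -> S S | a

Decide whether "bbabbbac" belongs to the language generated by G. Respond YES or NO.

Convert to CNF:
  S -> T1 A | T1 B | T1 T0 | c
  A -> T0 T1 | b
  B -> S S | a
  T0 -> a
  T1 -> b

CYK table (by increasing span):
  cell(0,0) b: {A,T1}  orig:{A}
  cell(1,1) b: {A,T1}  orig:{A}
  cell(2,2) a: {B,T0}  orig:{B}
  cell(3,3) b: {A,T1}  orig:{A}
  cell(4,4) b: {A,T1}  orig:{A}
  cell(5,5) b: {A,T1}  orig:{A}
  cell(6,6) a: {B,T0}  orig:{B}
  cell(7,7) c: {S}
  cell(0,1) bb: {S}
  cell(1,2) ba: {S}
  cell(2,3) ab: {A}
  cell(3,4) bb: {S}
  cell(4,5) bb: {S}
  cell(5,6) ba: {S}
  cell(6,7) ac: ∅
  cell(0,2) bba: ∅
  cell(1,3) bab: {S}
  cell(2,4) abb: ∅
  cell(3,5) bbb: ∅
  cell(4,6) bba: ∅
  cell(5,7) bac: {B}
  cell(0,3) bbab: ∅
  cell(1,4) babb: {B}
  cell(2,5) abbb: ∅
  cell(3,6) bbba: {B}
  cell(4,7) bbac: {S}
  cell(0,4) bbabb: {S}
  cell(1,5) babbb: {B}
  cell(2,6) abbba: ∅
  cell(3,7) bbbac: ∅
  cell(0,5) bbabbb: {S}
  cell(1,6) babbba: ∅
  cell(2,7) abbbac: ∅
  cell(0,6) bbabbba: {B}
  cell(1,7) babbbac: {B}
  cell(0,7) bbabbbac: {S}

S ∈ T[0,7] ⇒ YES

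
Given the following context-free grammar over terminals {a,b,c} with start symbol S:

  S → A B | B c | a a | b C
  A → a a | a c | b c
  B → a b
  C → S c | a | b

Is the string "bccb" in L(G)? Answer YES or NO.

Convert to CNF:
  S -> A B | B T1 | T0 T0 | T2 C
  A -> T0 T0 | T0 T1 | T2 T1
  B -> T0 T2
  C -> S T1 | a | b
  T0 -> a
  T1 -> c
  T2 -> b

CYK fill:
  [0..0]={C,T2}  "b"  orig:{C}
  [1..1]={T1}  "c"  orig:{}
  [2..2]={T1}  "c"  orig:{}
  [3..3]={C,T2}  "b"  orig:{C}
  [0..1]={A}  "bc"
  [1..2]=∅  "cc"
  [2..3]=∅  "cb"
  [0..2]=∅  "bcc"
  [1..3]=∅  "ccb"
  [0..3]=∅  "bccb"

S ∉ T[0,3] ⇒ NO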